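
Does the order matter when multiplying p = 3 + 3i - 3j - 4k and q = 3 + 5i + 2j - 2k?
Yes: pq = -8 + 38i - 17j + 3k ≠ -8 + 10i + 11j - 39k = qp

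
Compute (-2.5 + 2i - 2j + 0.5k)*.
-2.5 - 2i + 2j - 0.5k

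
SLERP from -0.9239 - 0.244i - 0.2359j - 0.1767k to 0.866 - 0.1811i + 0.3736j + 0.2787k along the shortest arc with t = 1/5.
-0.9283 - 0.1603i - 0.2686j - 0.201k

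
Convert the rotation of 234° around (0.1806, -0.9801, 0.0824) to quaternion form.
-0.454 + 0.1609i - 0.8733j + 0.0734k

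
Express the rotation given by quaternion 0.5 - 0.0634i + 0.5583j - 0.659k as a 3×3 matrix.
[[-0.492, 0.5882, 0.6419], [-0.7298, 0.1234, -0.6724], [-0.4747, -0.7992, 0.3686]]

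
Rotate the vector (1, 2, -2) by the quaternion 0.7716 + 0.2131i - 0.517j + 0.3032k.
(0.242, 2.983, 0.209)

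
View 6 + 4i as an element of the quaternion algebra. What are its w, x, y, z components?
6 + 4i + 0j + 0k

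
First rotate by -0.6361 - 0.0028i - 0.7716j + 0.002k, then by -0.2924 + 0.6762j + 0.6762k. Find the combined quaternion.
0.7064 + 0.5239i - 0.2064j - 0.4288k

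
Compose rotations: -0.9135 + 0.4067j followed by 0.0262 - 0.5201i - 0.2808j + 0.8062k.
0.0903 + 0.1472i + 0.2672j - 0.948k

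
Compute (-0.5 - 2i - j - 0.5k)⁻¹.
-0.0909 + 0.3636i + 0.1818j + 0.0909k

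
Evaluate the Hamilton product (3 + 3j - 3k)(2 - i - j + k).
12 - 3i + 6j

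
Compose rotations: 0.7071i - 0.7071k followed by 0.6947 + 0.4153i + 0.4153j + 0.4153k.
0.1976i + 0.5873j - 0.7849k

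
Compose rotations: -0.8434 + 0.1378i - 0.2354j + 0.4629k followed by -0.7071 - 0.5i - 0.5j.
0.5476 + 0.0928i + 0.8196j - 0.1407k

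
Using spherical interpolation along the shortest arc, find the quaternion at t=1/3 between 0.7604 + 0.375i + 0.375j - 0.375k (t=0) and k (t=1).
0.5832 + 0.2876i + 0.2876j - 0.7032k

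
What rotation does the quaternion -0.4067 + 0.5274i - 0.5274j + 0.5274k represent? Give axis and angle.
axis = (√3/3, -√3/3, √3/3), θ = 228°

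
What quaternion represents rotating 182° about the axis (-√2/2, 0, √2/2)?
-0.0175 - 0.707i + 0.707k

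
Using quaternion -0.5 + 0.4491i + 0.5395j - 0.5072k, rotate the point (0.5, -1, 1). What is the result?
(-1.021, 0.316, 1.053)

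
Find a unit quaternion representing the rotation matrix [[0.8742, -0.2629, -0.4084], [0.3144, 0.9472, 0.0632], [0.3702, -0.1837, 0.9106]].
0.9659 - 0.0639i - 0.2015j + 0.1494k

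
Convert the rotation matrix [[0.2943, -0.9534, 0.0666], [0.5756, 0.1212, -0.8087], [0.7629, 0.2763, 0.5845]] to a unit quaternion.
0.7071 + 0.3836i - 0.2462j + 0.5406k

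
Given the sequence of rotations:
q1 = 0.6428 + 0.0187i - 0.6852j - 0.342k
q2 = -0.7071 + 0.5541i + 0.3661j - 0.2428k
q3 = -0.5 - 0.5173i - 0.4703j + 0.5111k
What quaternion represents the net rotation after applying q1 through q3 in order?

q2 · q1 = -0.2971 + 0.0514i + 0.9048j - 0.3008k
q3 · q2 · q1 = 0.7544 - 0.193i - 0.442j - 0.4453k
0.7544 - 0.193i - 0.442j - 0.4453k


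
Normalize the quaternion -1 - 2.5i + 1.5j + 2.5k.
-0.252 - 0.6299i + 0.378j + 0.6299k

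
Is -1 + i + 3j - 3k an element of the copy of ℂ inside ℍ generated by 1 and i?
No. The quaternion -1 + i + 3j - 3k has j-coefficient y = 3 and k-coefficient z = -3, not both zero, so it does not lie in the complex subalgebra spanned by 1 and i.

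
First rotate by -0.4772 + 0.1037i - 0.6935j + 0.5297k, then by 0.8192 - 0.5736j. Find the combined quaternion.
-0.7887 - 0.2189i - 0.2944j + 0.4934k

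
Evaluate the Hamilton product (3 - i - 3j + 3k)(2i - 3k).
11 + 15i + 3j - 3k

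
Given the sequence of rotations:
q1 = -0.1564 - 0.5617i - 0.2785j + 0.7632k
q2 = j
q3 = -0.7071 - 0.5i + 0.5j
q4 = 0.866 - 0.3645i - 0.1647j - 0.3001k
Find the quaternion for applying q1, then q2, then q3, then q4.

q2 · q1 = 0.2785 + 0.7632i - 0.1564j + 0.5617k
q3 · q2 · q1 = 0.2629 - 0.3981i + 0.5307j - 0.7006k
q4 · q3 · q2 · q1 = -0.0403 - 0.1659i + 0.2804j - 0.9446k
-0.0403 - 0.1659i + 0.2804j - 0.9446k


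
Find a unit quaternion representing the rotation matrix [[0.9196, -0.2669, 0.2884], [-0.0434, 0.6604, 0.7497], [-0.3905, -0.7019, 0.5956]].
0.891 - 0.4073i + 0.1905j + 0.0627k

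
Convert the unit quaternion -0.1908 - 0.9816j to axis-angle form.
axis = (0, -1, 0), θ = 202°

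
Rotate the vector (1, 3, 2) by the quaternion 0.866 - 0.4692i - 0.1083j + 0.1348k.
(-0.083, 3.472, -1.392)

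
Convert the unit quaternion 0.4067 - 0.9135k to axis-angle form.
axis = (0, 0, -1), θ = 132°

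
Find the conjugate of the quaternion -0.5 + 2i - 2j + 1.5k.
-0.5 - 2i + 2j - 1.5k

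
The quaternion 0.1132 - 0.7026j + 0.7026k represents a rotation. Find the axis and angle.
axis = (0, -√2/2, √2/2), θ = 167°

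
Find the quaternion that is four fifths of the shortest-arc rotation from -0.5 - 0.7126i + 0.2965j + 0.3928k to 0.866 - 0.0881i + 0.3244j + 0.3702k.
-0.9417 - 0.1231i - 0.214j - 0.2286k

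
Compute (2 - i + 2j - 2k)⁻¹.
0.1538 + 0.0769i - 0.1538j + 0.1538k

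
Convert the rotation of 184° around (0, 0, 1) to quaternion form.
-0.0349 + 0.9994k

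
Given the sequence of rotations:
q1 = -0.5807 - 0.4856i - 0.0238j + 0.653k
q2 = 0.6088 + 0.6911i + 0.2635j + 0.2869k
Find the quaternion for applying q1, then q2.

q2 · q1 = -0.199 - 0.5181i - 0.7581j + 0.3425k
-0.199 - 0.5181i - 0.7581j + 0.3425k


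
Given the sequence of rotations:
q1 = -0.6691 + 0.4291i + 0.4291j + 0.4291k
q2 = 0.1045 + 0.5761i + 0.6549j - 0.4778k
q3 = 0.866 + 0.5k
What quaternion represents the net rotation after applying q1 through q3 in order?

q2 · q1 = -0.3931 + 0.1454i - 0.8456j + 0.3307k
q3 · q2 · q1 = -0.5058 + 0.5487i - 0.6596j + 0.0898k
-0.5058 + 0.5487i - 0.6596j + 0.0898k


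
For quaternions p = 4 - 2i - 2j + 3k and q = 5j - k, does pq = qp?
No: pq = 13 - 13i + 18j - 14k ≠ 13 + 13i + 22j + 6k = qp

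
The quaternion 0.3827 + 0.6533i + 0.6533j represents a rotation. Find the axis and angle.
axis = (√2/2, √2/2, 0), θ = 3π/4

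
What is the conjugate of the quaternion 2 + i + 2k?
2 - i - 2k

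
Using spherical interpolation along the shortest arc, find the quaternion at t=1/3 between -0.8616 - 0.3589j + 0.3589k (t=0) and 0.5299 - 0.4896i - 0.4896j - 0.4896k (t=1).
-0.8595 + 0.1967i - 0.0726j + 0.4661k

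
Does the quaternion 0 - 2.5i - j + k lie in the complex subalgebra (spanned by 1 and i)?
No. The quaternion -2.5i - j + k has j-coefficient y = -1 and k-coefficient z = 1, not both zero, so it does not lie in the complex subalgebra spanned by 1 and i.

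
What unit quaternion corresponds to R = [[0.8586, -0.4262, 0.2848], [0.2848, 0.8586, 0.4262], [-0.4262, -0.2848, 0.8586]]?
0.9455 - 0.188i + 0.188j + 0.188k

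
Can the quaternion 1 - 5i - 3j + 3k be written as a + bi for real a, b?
No. The quaternion 1 - 5i - 3j + 3k has j-coefficient y = -3 and k-coefficient z = 3, not both zero, so it does not lie in the complex subalgebra spanned by 1 and i.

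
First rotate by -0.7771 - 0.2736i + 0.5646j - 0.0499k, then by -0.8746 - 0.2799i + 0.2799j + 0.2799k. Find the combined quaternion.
0.459 + 0.2848i - 0.8019j - 0.2553k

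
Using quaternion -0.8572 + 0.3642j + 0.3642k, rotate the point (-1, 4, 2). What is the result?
(0.779, 4.094, 1.906)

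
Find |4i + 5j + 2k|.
√45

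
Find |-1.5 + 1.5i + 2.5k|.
3.279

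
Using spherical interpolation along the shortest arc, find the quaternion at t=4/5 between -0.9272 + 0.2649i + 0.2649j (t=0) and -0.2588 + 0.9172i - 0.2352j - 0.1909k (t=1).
-0.4554 + 0.8636i - 0.1388j - 0.166k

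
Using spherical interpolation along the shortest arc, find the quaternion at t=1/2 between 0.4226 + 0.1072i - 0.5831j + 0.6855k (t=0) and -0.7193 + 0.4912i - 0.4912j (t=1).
-0.2062 + 0.4159i - 0.7467j + 0.4764k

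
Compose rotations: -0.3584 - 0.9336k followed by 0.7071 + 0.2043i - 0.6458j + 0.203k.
-0.0639 + 0.5297i + 0.4222j - 0.7329k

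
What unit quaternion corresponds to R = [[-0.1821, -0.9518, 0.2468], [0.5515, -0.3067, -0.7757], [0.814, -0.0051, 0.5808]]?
0.5225 + 0.3687i - 0.2714j + 0.7193k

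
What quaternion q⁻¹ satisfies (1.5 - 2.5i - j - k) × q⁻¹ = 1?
0.1429 + 0.2381i + 0.0952j + 0.0952k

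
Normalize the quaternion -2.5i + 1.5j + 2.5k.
-0.6509i + 0.3906j + 0.6509k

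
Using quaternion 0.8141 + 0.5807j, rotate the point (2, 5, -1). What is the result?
(-0.294, 5, -2.217)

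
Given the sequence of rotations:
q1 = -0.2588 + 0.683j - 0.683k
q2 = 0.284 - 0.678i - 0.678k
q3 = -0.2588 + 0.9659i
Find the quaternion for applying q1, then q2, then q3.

q2 · q1 = -0.5366 + 0.6385i - 0.2691j - 0.4816k
q3 · q2 · q1 = -0.4779 - 0.6835i + 0.5348j - 0.1353k
-0.4779 - 0.6835i + 0.5348j - 0.1353k


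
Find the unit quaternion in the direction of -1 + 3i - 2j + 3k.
-0.2085 + 0.6255i - 0.417j + 0.6255k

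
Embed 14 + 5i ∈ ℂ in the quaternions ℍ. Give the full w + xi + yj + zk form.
14 + 5i + 0j + 0k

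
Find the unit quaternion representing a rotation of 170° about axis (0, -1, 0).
0.0872 - 0.9962j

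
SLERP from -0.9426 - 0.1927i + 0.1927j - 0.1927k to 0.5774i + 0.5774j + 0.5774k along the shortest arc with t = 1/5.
-0.8724 - 0.3455i + 0.0112j - 0.3455k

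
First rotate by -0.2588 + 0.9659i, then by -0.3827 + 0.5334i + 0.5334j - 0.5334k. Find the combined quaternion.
-0.4162 - 0.5077i - 0.6533j - 0.3772k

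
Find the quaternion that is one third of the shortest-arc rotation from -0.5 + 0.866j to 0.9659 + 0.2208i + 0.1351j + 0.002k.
-0.7874 - 0.0921i + 0.6095j - 0.0008k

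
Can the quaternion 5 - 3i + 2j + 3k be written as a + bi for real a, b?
No. The quaternion 5 - 3i + 2j + 3k has j-coefficient y = 2 and k-coefficient z = 3, not both zero, so it does not lie in the complex subalgebra spanned by 1 and i.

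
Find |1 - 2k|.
√5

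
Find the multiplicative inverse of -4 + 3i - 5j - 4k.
-0.0606 - 0.0455i + 0.0758j + 0.0606k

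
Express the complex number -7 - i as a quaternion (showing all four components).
-7 - i + 0j + 0k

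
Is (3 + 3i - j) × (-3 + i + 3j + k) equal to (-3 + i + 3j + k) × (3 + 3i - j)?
No: pq = -9 - 7i + 9j + 13k ≠ -9 - 5i + 15j - 7k = qp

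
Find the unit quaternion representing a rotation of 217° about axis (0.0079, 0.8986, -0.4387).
-0.3173 + 0.0075i + 0.8522j - 0.416k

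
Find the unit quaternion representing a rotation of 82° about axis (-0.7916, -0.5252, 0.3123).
0.7547 - 0.5193i - 0.3446j + 0.2049k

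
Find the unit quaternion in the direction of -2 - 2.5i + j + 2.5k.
-0.4781 - 0.5976i + 0.239j + 0.5976k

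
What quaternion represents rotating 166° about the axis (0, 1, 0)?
0.1219 + 0.9925j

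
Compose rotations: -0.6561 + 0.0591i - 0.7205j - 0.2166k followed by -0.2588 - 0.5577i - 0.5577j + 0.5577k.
-0.0783 + 0.8732i + 0.4645j + 0.1249k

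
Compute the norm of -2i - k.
√5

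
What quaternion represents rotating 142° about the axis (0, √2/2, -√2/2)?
0.3256 + 0.6686j - 0.6686k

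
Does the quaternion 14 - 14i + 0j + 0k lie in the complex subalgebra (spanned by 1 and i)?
Yes. The quaternion 14 - 14i has j- and k-coefficients y = z = 0, so it lies in the complex subalgebra spanned by 1 and i.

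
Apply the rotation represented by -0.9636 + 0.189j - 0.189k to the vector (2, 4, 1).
(-0.107, 4.371, 1.371)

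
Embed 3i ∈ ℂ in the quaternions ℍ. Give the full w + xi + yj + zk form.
0 + 3i + 0j + 0k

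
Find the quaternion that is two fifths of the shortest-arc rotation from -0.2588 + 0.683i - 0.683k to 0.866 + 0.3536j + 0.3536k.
-0.5894 + 0.4682i - 0.1682j - 0.6364k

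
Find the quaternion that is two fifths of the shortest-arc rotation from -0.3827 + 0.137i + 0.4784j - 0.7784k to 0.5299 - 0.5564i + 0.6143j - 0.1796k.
-0.0031 - 0.198i + 0.6971j - 0.6891k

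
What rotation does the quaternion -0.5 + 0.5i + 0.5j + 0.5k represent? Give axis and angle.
axis = (√3/3, √3/3, √3/3), θ = 4π/3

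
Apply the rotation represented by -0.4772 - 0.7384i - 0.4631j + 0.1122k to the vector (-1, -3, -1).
(-3.195, 0.579, -0.675)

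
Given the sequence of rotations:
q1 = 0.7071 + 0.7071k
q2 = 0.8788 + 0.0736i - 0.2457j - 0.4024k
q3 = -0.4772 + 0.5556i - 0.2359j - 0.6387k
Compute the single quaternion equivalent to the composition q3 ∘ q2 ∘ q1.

q2 · q1 = 0.9059 - 0.1217i - 0.2258j + 0.3369k
q3 · q2 · q1 = -0.2028 + 0.3377i - 0.2154j - 0.8935k
-0.2028 + 0.3377i - 0.2154j - 0.8935k


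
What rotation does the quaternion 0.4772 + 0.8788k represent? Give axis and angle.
axis = (0, 0, 1), θ = 123°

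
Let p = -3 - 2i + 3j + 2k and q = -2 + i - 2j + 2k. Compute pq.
10 + 11i + 6j - 9k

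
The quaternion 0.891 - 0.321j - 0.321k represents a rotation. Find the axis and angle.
axis = (0, -√2/2, -√2/2), θ = 54°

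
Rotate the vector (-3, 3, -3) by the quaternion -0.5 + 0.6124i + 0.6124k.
(-1.163, -1.5, -4.837)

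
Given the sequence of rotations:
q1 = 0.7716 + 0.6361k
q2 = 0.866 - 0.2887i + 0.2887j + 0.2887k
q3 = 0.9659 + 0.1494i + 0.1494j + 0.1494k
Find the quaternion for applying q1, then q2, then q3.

q2 · q1 = 0.4846 - 0.0391i + 0.4064j + 0.7736k
q3 · q2 · q1 = 0.2976 + 0.0895i + 0.3435j + 0.8862k
0.2976 + 0.0895i + 0.3435j + 0.8862k


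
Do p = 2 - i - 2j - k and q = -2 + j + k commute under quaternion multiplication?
No: pq = -1 + i + 7j + 3k ≠ -1 + 3i + 5j + 5k = qp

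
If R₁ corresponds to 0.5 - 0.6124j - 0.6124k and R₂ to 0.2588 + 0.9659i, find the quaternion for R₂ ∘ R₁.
0.1294 + 0.4829i + 0.433j - 0.75k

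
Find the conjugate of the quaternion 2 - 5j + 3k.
2 + 5j - 3k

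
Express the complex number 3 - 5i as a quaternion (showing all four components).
3 - 5i + 0j + 0k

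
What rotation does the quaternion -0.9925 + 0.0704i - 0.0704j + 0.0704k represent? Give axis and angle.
axis = (√3/3, -√3/3, √3/3), θ = 346°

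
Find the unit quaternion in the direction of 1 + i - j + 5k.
0.189 + 0.189i - 0.189j + 0.9449k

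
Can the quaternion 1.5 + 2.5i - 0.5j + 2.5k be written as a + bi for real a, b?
No. The quaternion 1.5 + 2.5i - 0.5j + 2.5k has j-coefficient y = -0.5 and k-coefficient z = 2.5, not both zero, so it does not lie in the complex subalgebra spanned by 1 and i.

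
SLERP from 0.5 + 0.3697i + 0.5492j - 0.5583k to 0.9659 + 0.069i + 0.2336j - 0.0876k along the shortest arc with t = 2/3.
0.8706 + 0.1854i + 0.3685j - 0.2681k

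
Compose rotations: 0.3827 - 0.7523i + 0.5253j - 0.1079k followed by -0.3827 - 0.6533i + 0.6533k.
-0.5674 - 0.3053i - 0.763j - 0.0519k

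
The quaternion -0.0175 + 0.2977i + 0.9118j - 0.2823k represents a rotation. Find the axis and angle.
axis = (0.2977, 0.9119, -0.2823), θ = 182°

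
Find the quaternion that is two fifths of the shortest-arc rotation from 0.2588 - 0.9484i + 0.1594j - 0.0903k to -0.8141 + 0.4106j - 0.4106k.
0.6524 - 0.7337i - 0.1047j + 0.1582k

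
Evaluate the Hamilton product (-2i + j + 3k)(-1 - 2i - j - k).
4i - 9j + k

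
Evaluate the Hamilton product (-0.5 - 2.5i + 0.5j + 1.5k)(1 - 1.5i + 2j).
-5.25 - 4.75i - 2.75j - 2.75k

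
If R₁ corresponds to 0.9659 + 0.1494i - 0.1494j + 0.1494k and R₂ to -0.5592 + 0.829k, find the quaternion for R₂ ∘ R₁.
-0.664 + 0.0403i + 0.2074j + 0.7172k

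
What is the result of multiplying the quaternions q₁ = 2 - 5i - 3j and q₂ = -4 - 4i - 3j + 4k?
-37 + 26j + 11k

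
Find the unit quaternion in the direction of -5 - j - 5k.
-0.7001 - 0.14j - 0.7001k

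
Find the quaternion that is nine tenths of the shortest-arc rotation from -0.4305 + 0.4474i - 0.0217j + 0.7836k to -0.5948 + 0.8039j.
-0.6289 + 0.0611i + 0.7676j + 0.107k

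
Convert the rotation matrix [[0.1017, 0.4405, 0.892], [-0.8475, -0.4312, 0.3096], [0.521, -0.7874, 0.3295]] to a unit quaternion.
-0.5 + 0.5485i - 0.1855j + 0.644k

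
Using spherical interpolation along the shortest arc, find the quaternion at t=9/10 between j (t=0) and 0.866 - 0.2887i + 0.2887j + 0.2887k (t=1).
0.8257 - 0.2753i + 0.4084j + 0.2753k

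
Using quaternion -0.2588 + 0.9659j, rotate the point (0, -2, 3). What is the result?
(-1.5, -2, -2.598)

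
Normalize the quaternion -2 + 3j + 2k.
-0.4851 + 0.7276j + 0.4851k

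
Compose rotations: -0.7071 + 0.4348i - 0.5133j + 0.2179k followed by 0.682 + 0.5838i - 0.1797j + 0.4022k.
-0.916 + 0.051i - 0.1753j - 0.3573k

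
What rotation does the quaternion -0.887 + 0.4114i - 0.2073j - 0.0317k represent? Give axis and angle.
axis = (0.8909, -0.4489, -0.0686), θ = 305°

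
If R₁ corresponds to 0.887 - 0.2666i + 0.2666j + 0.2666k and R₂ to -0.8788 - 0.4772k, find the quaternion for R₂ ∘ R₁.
-0.6523 + 0.3615i - 0.1071j - 0.6576k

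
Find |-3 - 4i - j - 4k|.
√42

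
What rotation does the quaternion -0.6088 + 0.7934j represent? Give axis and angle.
axis = (0, 1, 0), θ = 255°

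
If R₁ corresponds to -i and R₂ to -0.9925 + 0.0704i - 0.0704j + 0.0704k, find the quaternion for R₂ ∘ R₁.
0.0704 + 0.9925i - 0.0704j - 0.0704k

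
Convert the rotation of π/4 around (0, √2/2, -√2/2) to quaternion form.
0.9239 + 0.2706j - 0.2706k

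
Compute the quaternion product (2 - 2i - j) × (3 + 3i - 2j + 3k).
10 - 3i - j + 13k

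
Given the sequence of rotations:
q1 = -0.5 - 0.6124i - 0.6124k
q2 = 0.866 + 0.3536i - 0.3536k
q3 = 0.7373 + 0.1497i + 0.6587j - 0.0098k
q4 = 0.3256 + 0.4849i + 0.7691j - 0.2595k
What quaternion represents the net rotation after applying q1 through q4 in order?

q2 · q1 = -0.433 - 0.7071i + 0.4331j - 0.3535k
q3 · q2 · q1 = -0.5021 - 0.8148i + 0.094j + 0.2742k
q4 · q3 · q2 · q1 = 0.2305 - 0.2735i - 0.2771j + 0.8918k
0.2305 - 0.2735i - 0.2771j + 0.8918k


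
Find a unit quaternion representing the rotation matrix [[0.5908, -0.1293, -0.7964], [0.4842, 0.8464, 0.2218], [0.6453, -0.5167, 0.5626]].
0.866 - 0.2132i - 0.4162j + 0.1771k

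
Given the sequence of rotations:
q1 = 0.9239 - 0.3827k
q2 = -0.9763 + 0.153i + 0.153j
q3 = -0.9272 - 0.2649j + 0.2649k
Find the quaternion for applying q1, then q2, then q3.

q2 · q1 = -0.902 + 0.0828i + 0.1999j + 0.3736k
q3 · q2 · q1 = 0.7903 - 0.2287i + 0.0755j - 0.5634k
0.7903 - 0.2287i + 0.0755j - 0.5634k


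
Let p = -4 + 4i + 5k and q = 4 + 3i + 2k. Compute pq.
-38 + 4i + 7j + 12k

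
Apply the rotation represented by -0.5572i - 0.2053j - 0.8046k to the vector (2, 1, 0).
(-0.529, -0.458, 2.124)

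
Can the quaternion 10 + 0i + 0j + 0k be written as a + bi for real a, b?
Yes. The quaternion 10 has j- and k-coefficients y = z = 0, so it lies in the complex subalgebra spanned by 1 and i.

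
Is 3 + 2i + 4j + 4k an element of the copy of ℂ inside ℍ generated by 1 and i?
No. The quaternion 3 + 2i + 4j + 4k has j-coefficient y = 4 and k-coefficient z = 4, not both zero, so it does not lie in the complex subalgebra spanned by 1 and i.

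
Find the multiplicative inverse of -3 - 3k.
-0.1667 + 0.1667k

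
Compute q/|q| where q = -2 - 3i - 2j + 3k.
-0.3922 - 0.5883i - 0.3922j + 0.5883k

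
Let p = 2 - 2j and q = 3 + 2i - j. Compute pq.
4 + 4i - 8j + 4k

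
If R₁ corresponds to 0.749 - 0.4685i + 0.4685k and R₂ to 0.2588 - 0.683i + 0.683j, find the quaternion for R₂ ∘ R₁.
-0.1261 - 0.3128i + 0.8316j + 0.4412k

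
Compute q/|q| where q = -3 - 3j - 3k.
-0.5774 - 0.5774j - 0.5774k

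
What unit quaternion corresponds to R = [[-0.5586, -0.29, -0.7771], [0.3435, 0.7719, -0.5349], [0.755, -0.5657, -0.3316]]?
-0.4695 + 0.0164i + 0.8158j - 0.3373k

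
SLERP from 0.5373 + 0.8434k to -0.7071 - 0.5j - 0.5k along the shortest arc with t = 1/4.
0.6042 + 0.1334j + 0.7856k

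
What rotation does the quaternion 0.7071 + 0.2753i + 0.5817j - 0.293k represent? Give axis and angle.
axis = (0.3893, 0.8226, -0.4144), θ = π/2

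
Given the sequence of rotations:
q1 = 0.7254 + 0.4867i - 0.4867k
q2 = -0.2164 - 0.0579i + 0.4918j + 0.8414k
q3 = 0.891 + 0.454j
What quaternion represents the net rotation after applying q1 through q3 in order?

q2 · q1 = 0.2807 - 0.3867i + 0.7381j + 0.4763k
q3 · q2 · q1 = -0.085 - 0.1283i + 0.7851j + 0.5999k
-0.085 - 0.1283i + 0.7851j + 0.5999k


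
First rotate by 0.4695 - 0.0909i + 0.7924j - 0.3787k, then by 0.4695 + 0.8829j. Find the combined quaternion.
-0.4792 - 0.377i + 0.7866j - 0.0975k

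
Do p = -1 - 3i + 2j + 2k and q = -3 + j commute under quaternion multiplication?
No: pq = 1 + 7i - 7j - 9k ≠ 1 + 11i - 7j - 3k = qp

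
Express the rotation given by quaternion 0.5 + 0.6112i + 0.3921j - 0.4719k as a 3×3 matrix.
[[0.2471, 0.9512, -0.1848], [0.0074, -0.1925, -0.9813], [-0.969, 0.2411, -0.0546]]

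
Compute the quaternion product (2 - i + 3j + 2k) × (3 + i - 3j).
16 + 5i + 5j + 6k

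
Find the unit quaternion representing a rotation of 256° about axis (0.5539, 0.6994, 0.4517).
-0.6157 + 0.4365i + 0.5511j + 0.3559k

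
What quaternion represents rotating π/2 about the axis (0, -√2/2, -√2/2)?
0.7071 - 0.5j - 0.5k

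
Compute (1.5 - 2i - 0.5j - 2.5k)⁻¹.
0.1176 + 0.1569i + 0.0392j + 0.1961k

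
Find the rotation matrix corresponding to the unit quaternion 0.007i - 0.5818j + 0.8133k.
[[-0.9999, -0.0081, 0.0114], [-0.0081, -0.323, -0.9464], [0.0114, -0.9464, 0.3229]]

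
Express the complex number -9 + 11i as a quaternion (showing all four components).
-9 + 11i + 0j + 0k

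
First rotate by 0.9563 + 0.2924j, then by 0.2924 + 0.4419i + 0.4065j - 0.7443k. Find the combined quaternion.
0.1608 + 0.6402i + 0.4742j - 0.5826k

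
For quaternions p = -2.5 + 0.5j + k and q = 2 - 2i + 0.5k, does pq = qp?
No: pq = -5.5 + 5.25i - j + 1.75k ≠ -5.5 + 4.75i + 3j - 0.25k = qp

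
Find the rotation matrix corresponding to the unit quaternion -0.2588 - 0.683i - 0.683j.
[[0.067, 0.933, 0.3535], [0.933, 0.067, -0.3535], [-0.3535, 0.3535, -0.866]]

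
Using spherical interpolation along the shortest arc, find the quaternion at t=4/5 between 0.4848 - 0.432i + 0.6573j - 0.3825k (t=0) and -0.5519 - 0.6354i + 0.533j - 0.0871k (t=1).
-0.3605 - 0.6644i + 0.6316j - 0.1725k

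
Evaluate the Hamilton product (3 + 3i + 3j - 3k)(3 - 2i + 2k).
21 + 9i + 9j + 3k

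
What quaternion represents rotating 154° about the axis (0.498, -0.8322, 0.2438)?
0.225 + 0.4852i - 0.8109j + 0.2376k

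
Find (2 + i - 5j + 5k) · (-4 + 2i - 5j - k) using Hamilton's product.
-30 + 30i + 21j - 17k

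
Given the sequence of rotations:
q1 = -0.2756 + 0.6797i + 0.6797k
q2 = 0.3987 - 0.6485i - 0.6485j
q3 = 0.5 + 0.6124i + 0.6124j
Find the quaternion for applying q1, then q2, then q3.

q2 · q1 = 0.3309 + 0.0089i + 0.6195j + 0.7118k
q3 · q2 · q1 = -0.2194 + 0.643i + 0.0765j + 0.7298k
-0.2194 + 0.643i + 0.0765j + 0.7298k


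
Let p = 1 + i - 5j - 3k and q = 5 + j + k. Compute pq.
13 + 3i - 25j - 13k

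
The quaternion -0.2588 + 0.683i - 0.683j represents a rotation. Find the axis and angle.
axis = (√2/2, -√2/2, 0), θ = 7π/6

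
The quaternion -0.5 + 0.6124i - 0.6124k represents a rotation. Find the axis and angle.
axis = (√2/2, 0, -√2/2), θ = 4π/3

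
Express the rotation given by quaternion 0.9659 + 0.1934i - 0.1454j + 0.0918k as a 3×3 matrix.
[[0.9409, -0.2336, -0.2454], [0.1211, 0.9083, -0.4003], [0.3164, 0.3469, 0.8829]]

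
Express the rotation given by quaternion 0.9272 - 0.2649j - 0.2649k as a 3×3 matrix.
[[0.7193, 0.4912, -0.4912], [-0.4912, 0.8597, 0.1403], [0.4912, 0.1403, 0.8597]]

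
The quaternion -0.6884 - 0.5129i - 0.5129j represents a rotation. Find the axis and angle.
axis = (-√2/2, -√2/2, 0), θ = 267°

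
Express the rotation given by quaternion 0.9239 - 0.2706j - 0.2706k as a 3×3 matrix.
[[0.7071, 0.5, -0.5], [-0.5, 0.8536, 0.1464], [0.5, 0.1464, 0.8536]]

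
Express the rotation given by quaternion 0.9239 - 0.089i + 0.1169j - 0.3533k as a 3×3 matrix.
[[0.723, 0.632, 0.2789], [-0.6736, 0.7345, 0.0819], [-0.1531, -0.2471, 0.9568]]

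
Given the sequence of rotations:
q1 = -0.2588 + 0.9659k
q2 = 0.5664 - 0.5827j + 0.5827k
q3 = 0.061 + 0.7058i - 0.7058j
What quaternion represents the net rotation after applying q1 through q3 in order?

q2 · q1 = -0.7094 - 0.5628i + 0.1508j + 0.3963k
q3 · q2 · q1 = 0.4604 - 0.8147i + 0.2302j - 0.2666k
0.4604 - 0.8147i + 0.2302j - 0.2666k


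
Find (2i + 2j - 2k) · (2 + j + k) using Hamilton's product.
8i + 2j - 2k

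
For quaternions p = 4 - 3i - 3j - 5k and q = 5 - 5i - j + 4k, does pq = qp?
No: pq = 22 - 52i + 18j - 21k ≠ 22 - 18i - 56j + 3k = qp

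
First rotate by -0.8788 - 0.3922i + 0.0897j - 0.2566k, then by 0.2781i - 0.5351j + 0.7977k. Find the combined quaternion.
0.3618 - 0.1786i + 0.2287j - 0.8859k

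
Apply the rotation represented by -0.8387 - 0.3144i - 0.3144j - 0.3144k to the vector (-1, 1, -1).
(-1.659, 0.209, 0.45)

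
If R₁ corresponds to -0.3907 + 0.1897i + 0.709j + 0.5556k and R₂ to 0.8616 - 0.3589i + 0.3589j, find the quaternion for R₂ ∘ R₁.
-0.523 + 0.5031i + 0.6701j + 0.1562k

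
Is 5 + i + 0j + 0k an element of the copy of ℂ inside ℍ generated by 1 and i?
Yes. The quaternion 5 + i has j- and k-coefficients y = z = 0, so it lies in the complex subalgebra spanned by 1 and i.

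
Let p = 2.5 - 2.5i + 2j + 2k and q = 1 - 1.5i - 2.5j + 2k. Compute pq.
-0.25 + 2.75i - 2.25j + 16.25k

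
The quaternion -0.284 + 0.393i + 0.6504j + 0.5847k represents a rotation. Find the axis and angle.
axis = (0.4099, 0.6783, 0.6098), θ = 213°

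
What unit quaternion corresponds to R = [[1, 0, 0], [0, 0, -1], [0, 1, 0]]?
0.7071 + 0.7071i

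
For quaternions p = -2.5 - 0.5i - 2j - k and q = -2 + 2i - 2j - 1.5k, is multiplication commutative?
No: pq = 0.5 - 3i + 6.25j + 10.75k ≠ 0.5 - 5i + 11.75j + 0.75k = qp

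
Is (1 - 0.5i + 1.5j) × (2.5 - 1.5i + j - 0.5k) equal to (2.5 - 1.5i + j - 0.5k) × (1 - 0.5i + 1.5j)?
No: pq = 0.25 - 3.5i + 4.5j + 1.25k ≠ 0.25 - 2i + 5j - 2.25k = qp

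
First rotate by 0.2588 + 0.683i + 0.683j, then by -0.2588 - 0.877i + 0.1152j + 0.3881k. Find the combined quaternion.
0.4533 - 0.6688i + 0.1181j - 0.5772k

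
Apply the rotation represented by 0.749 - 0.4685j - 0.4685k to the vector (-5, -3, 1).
(-3.417, 2.265, -4.265)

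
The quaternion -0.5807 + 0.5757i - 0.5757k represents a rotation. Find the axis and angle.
axis = (√2/2, 0, -√2/2), θ = 251°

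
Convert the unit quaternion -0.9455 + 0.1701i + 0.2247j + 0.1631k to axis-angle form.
axis = (0.5224, 0.6901, 0.5009), θ = 322°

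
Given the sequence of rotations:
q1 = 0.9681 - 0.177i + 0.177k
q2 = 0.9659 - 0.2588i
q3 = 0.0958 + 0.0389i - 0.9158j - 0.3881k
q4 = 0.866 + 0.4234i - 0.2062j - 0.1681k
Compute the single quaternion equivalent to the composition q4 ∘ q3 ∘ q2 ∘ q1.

q2 · q1 = 0.8893 - 0.4215i + 0.0458j + 0.171k
q3 · q2 · q1 = 0.2099 - 0.1446i - 0.6531j - 0.713k
q4 · q3 · q2 · q1 = -0.0115 + 0.0009i - 0.2827j - 0.9591k
-0.0115 + 0.0009i - 0.2827j - 0.9591k


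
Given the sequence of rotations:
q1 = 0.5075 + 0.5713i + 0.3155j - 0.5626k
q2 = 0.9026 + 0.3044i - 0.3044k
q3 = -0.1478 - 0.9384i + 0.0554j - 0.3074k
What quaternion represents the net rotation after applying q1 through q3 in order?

q2 · q1 = 0.1129 + 0.7662i + 0.2821j - 0.5662k
q3 · q2 · q1 = 0.5126 - 0.1638i - 0.8023j - 0.2582k
0.5126 - 0.1638i - 0.8023j - 0.2582k


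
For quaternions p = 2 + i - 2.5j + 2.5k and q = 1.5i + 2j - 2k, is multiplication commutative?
No: pq = 8.5 + 3i + 9.75j + 1.75k ≠ 8.5 + 3i - 1.75j - 9.75k = qp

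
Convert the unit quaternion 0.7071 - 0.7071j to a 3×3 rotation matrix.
[[0, 0, -1], [0, 1, 0], [1, 0, 0]]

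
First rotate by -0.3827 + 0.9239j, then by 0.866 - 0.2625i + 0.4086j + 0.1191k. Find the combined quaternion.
-0.7089 - 0.0096i + 0.6437j - 0.2881k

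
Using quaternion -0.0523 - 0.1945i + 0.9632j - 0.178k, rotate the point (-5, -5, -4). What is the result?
(6.687, -1.072, 4.487)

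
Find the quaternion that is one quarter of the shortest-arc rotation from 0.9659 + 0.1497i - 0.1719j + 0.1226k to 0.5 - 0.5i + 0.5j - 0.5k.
0.9973 - 0.0374i + 0.0183j - 0.0607k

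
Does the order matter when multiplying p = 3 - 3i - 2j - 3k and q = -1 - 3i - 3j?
Yes: pq = -18 - 15i + 2j + 6k ≠ -18 + 3i - 16j = qp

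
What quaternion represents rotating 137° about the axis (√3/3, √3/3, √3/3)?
0.3665 + 0.5372i + 0.5372j + 0.5372k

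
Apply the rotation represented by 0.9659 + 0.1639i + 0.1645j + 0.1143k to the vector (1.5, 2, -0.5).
(0.868, 2.392, -0.158)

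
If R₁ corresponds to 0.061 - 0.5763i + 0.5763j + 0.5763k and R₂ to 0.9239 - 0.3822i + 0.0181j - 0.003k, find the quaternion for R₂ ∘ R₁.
-0.1726 - 0.5436i + 0.7555j + 0.3224k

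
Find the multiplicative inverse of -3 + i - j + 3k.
-0.15 - 0.05i + 0.05j - 0.15k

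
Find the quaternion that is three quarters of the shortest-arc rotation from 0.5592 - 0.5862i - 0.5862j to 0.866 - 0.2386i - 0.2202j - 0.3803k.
0.8268 - 0.3451i - 0.3307j - 0.2965k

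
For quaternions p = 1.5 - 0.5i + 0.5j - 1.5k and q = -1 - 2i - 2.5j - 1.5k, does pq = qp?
No: pq = -3.5 - 7i - 2j + 1.5k ≠ -3.5 + 2i - 6.5j - 3k = qp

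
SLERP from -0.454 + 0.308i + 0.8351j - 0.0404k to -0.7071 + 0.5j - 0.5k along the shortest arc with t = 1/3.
-0.5718 + 0.2154i + 0.7638j - 0.2081k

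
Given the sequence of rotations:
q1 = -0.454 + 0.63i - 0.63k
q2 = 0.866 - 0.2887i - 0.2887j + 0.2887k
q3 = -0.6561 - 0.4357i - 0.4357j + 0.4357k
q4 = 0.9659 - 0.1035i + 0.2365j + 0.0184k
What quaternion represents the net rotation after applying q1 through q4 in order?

q2 · q1 = -0.0294 + 0.8585i + 0.1311j - 0.4948k
q3 · q2 · q1 = 0.666 - 0.392i + 0.0853j + 0.6288k
q4 · q3 · q2 · q1 = 0.571 - 0.3004i + 0.2978j + 0.7035k
0.571 - 0.3004i + 0.2978j + 0.7035k


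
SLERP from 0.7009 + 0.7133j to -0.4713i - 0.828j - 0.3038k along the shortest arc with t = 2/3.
0.2674 + 0.3422i + 0.8733j + 0.2206k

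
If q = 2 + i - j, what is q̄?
2 - i + j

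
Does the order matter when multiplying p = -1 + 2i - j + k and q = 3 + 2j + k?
Yes: pq = -2 + 3i - 7j + 6k ≠ -2 + 9i - 3j - 2k = qp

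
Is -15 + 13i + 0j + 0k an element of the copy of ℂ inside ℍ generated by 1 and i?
Yes. The quaternion -15 + 13i has j- and k-coefficients y = z = 0, so it lies in the complex subalgebra spanned by 1 and i.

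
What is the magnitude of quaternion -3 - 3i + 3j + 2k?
√31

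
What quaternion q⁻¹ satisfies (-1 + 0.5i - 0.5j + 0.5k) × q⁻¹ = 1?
-0.5714 - 0.2857i + 0.2857j - 0.2857k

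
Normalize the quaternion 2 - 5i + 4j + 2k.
0.2857 - 0.7143i + 0.5714j + 0.2857k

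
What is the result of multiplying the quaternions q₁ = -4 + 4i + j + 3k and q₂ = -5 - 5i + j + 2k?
33 - i - 32j - 14k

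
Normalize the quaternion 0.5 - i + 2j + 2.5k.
0.1474 - 0.2949i + 0.5898j + 0.7372k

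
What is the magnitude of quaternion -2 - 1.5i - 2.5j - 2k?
4.062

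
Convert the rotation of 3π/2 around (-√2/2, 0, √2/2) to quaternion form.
-0.7071 - 0.5i + 0.5k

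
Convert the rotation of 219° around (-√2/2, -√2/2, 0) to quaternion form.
-0.3338 - 0.6665i - 0.6665j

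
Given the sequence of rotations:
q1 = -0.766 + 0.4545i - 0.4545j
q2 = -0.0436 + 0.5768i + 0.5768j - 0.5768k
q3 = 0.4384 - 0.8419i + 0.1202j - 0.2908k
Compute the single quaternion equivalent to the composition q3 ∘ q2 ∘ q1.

q2 · q1 = 0.0334 - 0.7238i - 0.6842j - 0.0825k
q3 · q2 · q1 = -0.5365 - 0.5543i - 0.1549j + 0.6171k
-0.5365 - 0.5543i - 0.1549j + 0.6171k


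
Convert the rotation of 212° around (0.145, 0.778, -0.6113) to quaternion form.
-0.2756 + 0.1394i + 0.7479j - 0.5876k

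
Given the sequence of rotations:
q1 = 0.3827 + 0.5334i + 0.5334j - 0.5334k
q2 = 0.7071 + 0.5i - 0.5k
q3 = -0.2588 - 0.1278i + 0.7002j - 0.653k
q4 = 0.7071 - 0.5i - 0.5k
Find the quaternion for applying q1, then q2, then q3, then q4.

q2 · q1 = -0.2628 + 0.8352i + 0.3772j - 0.3018k
q3 · q2 · q1 = -0.2864 - 0.1476i - 0.8656j - 0.3833k
q4 · q3 · q2 · q1 = -0.468 - 0.394i - 0.7299j + 0.305k
-0.468 - 0.394i - 0.7299j + 0.305k


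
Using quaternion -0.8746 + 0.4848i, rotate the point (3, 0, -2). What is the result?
(3, -1.696, -1.06)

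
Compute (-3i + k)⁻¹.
0.3i - 0.1k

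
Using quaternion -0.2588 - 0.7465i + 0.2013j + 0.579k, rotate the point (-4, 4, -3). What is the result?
(1.909, -0.279, 6.106)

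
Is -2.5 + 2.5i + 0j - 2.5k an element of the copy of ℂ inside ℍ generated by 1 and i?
No. The quaternion -2.5 + 2.5i - 2.5k has j-coefficient y = 0 and k-coefficient z = -2.5, not both zero, so it does not lie in the complex subalgebra spanned by 1 and i.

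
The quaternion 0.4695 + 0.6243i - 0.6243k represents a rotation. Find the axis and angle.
axis = (√2/2, 0, -√2/2), θ = 124°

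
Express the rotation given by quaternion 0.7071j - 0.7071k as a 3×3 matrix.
[[-1, 0, 0], [0, 0, -1], [0, -1, 0]]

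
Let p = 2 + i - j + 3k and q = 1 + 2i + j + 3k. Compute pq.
-8 - i + 4j + 12k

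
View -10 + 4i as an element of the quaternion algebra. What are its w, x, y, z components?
-10 + 4i + 0j + 0k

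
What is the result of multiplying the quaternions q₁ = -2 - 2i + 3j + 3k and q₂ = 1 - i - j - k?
2 + 10k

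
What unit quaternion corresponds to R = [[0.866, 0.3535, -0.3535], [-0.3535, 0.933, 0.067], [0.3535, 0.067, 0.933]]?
0.9659 - 0.183j - 0.183k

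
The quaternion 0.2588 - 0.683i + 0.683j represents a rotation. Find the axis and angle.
axis = (-√2/2, √2/2, 0), θ = 5π/6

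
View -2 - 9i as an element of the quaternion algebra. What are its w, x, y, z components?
-2 - 9i + 0j + 0k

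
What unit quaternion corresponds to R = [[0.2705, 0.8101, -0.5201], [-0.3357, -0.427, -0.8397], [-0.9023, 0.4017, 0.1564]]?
0.5 + 0.6207i + 0.1911j - 0.5729k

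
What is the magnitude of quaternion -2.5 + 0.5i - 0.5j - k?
2.784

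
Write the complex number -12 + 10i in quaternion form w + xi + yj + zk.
-12 + 10i + 0j + 0k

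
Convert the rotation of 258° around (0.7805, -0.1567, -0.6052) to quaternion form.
-0.6293 + 0.6066i - 0.1218j - 0.4703k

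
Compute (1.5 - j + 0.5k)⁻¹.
0.4286 + 0.2857j - 0.1429k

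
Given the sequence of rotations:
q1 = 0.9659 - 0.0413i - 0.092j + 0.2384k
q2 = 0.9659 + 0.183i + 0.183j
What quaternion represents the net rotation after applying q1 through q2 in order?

q2 · q1 = 0.9574 + 0.1805i + 0.0443j + 0.221k
0.9574 + 0.1805i + 0.0443j + 0.221k


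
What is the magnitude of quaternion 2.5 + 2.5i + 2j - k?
4.183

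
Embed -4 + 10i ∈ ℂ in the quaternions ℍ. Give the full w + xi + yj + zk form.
-4 + 10i + 0j + 0k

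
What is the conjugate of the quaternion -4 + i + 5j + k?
-4 - i - 5j - k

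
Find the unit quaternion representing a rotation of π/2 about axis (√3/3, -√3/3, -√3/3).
0.7071 + 0.4082i - 0.4082j - 0.4082k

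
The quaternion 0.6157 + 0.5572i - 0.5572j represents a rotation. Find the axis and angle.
axis = (√2/2, -√2/2, 0), θ = 104°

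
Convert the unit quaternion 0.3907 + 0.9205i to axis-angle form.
axis = (1, 0, 0), θ = 134°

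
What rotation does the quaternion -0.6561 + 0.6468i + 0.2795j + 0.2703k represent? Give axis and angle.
axis = (0.8571, 0.3704, 0.3582), θ = 262°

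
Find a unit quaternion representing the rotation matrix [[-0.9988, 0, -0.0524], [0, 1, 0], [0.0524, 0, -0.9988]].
-0.0262 + 0.9997j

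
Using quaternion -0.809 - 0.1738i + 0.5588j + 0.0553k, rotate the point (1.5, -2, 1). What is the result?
(-0.16, -2.512, 0.956)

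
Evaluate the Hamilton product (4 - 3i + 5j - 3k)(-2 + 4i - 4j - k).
21 + 5i - 41j - 6k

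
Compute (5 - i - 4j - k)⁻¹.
0.1163 + 0.0233i + 0.093j + 0.0233k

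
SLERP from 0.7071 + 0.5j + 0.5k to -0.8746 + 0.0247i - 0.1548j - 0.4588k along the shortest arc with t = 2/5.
0.7886 - 0.0101i + 0.3682j + 0.4924k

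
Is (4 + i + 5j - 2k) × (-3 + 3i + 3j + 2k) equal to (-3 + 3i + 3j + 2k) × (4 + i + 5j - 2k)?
No: pq = -26 + 25i - 11j + 2k ≠ -26 - 7i + 5j + 26k = qp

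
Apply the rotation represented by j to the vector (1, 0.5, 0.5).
(-1, 0.5, -0.5)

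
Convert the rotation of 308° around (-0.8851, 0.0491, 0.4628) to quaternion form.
-0.8988 - 0.388i + 0.0215j + 0.2029k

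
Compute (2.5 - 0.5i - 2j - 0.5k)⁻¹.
0.2326 + 0.0465i + 0.186j + 0.0465k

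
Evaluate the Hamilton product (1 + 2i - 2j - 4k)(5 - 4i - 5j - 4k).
-13 - 6i + 9j - 42k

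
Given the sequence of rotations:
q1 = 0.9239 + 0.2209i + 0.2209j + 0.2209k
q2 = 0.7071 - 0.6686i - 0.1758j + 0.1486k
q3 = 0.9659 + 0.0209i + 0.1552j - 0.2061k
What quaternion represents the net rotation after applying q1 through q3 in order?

q2 · q1 = 0.807 - 0.5332i + 0.1743j + 0.1846k
q3 · q2 · q1 = 0.8016 - 0.4336i + 0.3996j + 0.0984k
0.8016 - 0.4336i + 0.3996j + 0.0984k


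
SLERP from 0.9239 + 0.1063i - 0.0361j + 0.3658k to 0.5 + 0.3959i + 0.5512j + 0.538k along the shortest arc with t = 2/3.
0.6969 + 0.3208i + 0.3787j + 0.5177k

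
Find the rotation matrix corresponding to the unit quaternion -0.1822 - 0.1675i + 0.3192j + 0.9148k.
[[-0.8775, 0.2264, -0.4228], [-0.4403, -0.7298, 0.523], [-0.1901, 0.645, 0.7401]]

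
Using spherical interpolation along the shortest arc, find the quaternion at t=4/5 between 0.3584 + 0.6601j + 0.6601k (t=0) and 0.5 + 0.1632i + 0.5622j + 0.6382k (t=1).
0.4737 + 0.131i + 0.5845j + 0.6456k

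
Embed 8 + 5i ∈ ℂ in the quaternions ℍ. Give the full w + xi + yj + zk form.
8 + 5i + 0j + 0k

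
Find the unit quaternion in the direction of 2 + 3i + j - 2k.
0.4714 + 0.7071i + 0.2357j - 0.4714k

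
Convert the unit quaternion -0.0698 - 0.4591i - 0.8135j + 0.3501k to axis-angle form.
axis = (-0.4602, -0.8155, 0.351), θ = 188°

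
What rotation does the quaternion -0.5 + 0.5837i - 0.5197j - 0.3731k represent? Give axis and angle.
axis = (0.674, -0.6001, -0.4308), θ = 4π/3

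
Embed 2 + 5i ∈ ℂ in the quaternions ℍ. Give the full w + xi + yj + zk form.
2 + 5i + 0j + 0k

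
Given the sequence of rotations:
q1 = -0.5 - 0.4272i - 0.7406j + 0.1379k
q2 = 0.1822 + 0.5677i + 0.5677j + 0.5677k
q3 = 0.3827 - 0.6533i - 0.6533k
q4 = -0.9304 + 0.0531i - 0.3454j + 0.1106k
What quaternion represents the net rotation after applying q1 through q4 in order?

q2 · q1 = 0.4936 + 0.137i - 0.7396j - 0.4366k
q3 · q2 · q1 = -0.0068 - 0.7532i - 0.6578j - 0.0064k
q4 · q3 · q2 · q1 = -0.1802 + 0.7754i + 0.5314j - 0.2899k
-0.1802 + 0.7754i + 0.5314j - 0.2899k


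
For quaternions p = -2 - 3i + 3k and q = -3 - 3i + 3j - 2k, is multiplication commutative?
No: pq = 3 + 6i - 21j - 14k ≠ 3 + 24i + 9j + 4k = qp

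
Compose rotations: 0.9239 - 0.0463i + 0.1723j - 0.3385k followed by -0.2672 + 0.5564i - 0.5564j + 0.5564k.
0.0631 + 0.6189i - 0.3975j + 0.6746k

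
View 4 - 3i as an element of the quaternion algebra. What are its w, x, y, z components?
4 - 3i + 0j + 0k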